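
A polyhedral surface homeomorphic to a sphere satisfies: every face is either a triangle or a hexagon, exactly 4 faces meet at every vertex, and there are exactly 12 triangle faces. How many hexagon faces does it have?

Let x be the number of hexagons; then F = 12 + x.
Edge–face incidences: 2E = 3·12 + 6·x = 36 + 6x.
Every vertex has degree 4, so 4V = 2E.
Euler: V − E + F = 2 ⇒ (2E)/4 − E + (12 + x) = 2.
Multiply by 8: 2·(2E) − 4·(2E) + 8·(12 + x) = 16, i.e. 96 + 8x − 2·(36 + 6x) = 16.
Collecting terms: −4x + 24 = 16, so −4x = −8, so x = 2.
Then 2E = 36 + 6·2 = 48, so E = 24, V = 2E/4 = 12, F = 12 + 2 = 14.

2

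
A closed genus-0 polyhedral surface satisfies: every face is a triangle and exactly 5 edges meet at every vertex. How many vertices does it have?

Each face has 3 edges and each edge borders two faces, so 2E = 3F.
Each vertex has degree 5, so 5V = 2E and hence V = 3F/5.
Euler: V − E + F = 2 ⇒ (3F/5) − (3F/2) + F = 2.
Multiply by 10: (6 − 15 + 10)F = 20, i.e. 1F = 20.
So F = 20, E = 3·20/2 = 30, V = 3·20/5 = 12.

12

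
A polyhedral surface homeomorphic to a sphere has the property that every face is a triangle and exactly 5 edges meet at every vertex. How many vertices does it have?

12

Each face has 3 edges and each edge borders two faces, so 2E = 3F.
Each vertex has degree 5, so 5V = 2E and hence V = 3F/5.
Euler: V − E + F = 2 ⇒ (3F/5) − (3F/2) + F = 2.
Multiply by 10: (6 − 15 + 10)F = 20, i.e. 1F = 20.
So F = 20, E = 3·20/2 = 30, V = 3·20/5 = 12.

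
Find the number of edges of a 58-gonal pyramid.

A pyramid on an n-gon base has one n-gon and n triangles: V = 58 + 1 = 59, E = 2·58 = 116, F = 58 + 1 = 59.

116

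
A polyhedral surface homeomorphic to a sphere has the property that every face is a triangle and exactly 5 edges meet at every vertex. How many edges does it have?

Each face has 3 edges and each edge borders two faces, so 2E = 3F.
Each vertex has degree 5, so 5V = 2E and hence V = 3F/5.
Euler: V − E + F = 2 ⇒ (3F/5) − (3F/2) + F = 2.
Multiply by 10: (6 − 15 + 10)F = 20, i.e. 1F = 20.
So F = 20, E = 3·20/2 = 30, V = 3·20/5 = 12.

30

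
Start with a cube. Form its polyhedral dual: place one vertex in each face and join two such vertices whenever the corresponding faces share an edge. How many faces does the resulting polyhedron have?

The base solid has V = 8, E = 12, F = 6.
The dual swaps V and F and preserves E: V′ = F = 6, E′ = E = 12, F′ = V = 8.

8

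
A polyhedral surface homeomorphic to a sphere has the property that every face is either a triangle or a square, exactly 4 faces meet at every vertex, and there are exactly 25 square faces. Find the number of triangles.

Let x be the number of triangles; then F = 25 + x.
Edge–face incidences: 2E = 4·25 + 3·x = 100 + 3x.
Every vertex has degree 4, so 4V = 2E.
Euler: V − E + F = 2 ⇒ (2E)/4 − E + (25 + x) = 2.
Multiply by 8: 2·(2E) − 4·(2E) + 8·(25 + x) = 16, i.e. 200 + 8x − 2·(100 + 3x) = 16.
Collecting terms: 2x = 16, so x = 8.
Then 2E = 100 + 3·8 = 124, so E = 62, V = 2E/4 = 31, F = 25 + 8 = 33.

8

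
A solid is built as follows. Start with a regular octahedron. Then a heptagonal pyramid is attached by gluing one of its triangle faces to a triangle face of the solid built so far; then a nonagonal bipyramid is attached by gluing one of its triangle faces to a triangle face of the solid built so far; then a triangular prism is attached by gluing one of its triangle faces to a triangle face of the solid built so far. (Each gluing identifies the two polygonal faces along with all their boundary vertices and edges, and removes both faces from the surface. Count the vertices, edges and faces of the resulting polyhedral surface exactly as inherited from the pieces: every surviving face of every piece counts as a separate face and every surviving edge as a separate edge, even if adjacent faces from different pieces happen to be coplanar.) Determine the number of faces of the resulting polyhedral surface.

A regular octahedron: V=6, E=12, F=8.
Attach a heptagonal pyramid (V=8, E=14, F=8) along a 3-gon: merge 3 vertices and 3 edges, delete both glued faces → V=11, E=23, F=14.
Attach a nonagonal bipyramid (V=11, E=27, F=18) along a 3-gon: merge 3 vertices and 3 edges, delete both glued faces → V=19, E=47, F=30.
Attach a triangular prism (V=6, E=9, F=5) along a 3-gon: merge 3 vertices and 3 edges, delete both glued faces → V=22, E=53, F=33.
Check: V − E + F = 22 − 53 + 33 = 2.

33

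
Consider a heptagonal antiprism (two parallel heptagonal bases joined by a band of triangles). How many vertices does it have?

An antiprism on an n-gon has two n-gon caps and 2n triangles: V = 2·7 = 14, E = 4·7 = 28, F = 2·7 + 2 = 16.

14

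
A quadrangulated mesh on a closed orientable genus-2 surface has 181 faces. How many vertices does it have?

179

χ = 2 − 2·2 = -2, and every face is a square so 4F = 2E.
E = 4·181/2 = 362. Then V = -2 + E − F = -2 + 362 − 181 = 179.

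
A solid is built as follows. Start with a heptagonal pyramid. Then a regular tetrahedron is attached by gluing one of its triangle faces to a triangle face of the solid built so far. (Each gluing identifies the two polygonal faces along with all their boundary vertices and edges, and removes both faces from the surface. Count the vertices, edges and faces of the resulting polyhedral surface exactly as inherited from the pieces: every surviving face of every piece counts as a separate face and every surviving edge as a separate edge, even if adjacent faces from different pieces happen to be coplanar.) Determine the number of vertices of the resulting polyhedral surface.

A heptagonal pyramid: V=8, E=14, F=8.
Attach a regular tetrahedron (V=4, E=6, F=4) along a 3-gon: merge 3 vertices and 3 edges, delete both glued faces → V=9, E=17, F=10.
Check: V − E + F = 9 − 17 + 10 = 2.

9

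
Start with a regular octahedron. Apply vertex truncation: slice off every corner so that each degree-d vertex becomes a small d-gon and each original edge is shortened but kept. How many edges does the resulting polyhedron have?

36

The base solid has V = 6, E = 12, F = 8.
Truncation replaces each original edge-end by a new vertex, so V′ = 2E = 24.
Each original edge survives, and each old vertex of degree d contributes d new edges; summing degrees gives Σd = 2E, so E′ = E + 2E = 3E = 36.
Each original face survives and each original vertex becomes one new face: F′ = F + V = 14.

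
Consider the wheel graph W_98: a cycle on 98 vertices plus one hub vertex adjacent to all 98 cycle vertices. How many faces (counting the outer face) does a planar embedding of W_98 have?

W_98 has V = 98 + 1 = 99 vertices and E = 2·98 = 196 edges.
By Euler's formula F = 2 − V + E = 2 − 99 + 196 = 99.

99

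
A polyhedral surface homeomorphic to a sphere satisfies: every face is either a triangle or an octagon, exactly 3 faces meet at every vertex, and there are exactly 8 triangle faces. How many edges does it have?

36

Let x be the number of octagons; then F = 8 + x.
Edge–face incidences: 2E = 3·8 + 8·x = 24 + 8x.
Every vertex has degree 3, so 3V = 2E.
Euler: V − E + F = 2 ⇒ (2E)/3 − E + (8 + x) = 2.
Multiply by 6: 2·(2E) − 3·(2E) + 6·(8 + x) = 12, i.e. 48 + 6x − (24 + 8x) = 12.
Collecting terms: −2x + 24 = 12, so −2x = −12, so x = 6.
Then 2E = 24 + 8·6 = 72, so E = 36, V = 2E/3 = 24, F = 8 + 6 = 14.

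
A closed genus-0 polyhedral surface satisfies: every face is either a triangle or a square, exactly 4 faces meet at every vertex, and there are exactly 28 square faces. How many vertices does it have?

Let x be the number of triangles; then F = 28 + x.
Edge–face incidences: 2E = 4·28 + 3·x = 112 + 3x.
Every vertex has degree 4, so 4V = 2E.
Euler: V − E + F = 2 ⇒ (2E)/4 − E + (28 + x) = 2.
Multiply by 8: 2·(2E) − 4·(2E) + 8·(28 + x) = 16, i.e. 224 + 8x − 2·(112 + 3x) = 16.
Collecting terms: 2x = 16, so x = 8.
Then 2E = 112 + 3·8 = 136, so E = 68, V = 2E/4 = 34, F = 28 + 8 = 36.

34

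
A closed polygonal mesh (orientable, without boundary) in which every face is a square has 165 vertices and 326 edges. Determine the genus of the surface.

0

Every face is a square and each edge borders two faces, so 4F = 2·326, giving F = 163.
χ = V − E + F = 165 − 326 + 163 = 2.
For a closed orientable surface χ = 2 − 2g, so g = (2 − (2))/2 = 0.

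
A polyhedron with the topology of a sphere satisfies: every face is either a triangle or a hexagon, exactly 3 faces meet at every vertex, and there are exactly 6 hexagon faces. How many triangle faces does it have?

Let x be the number of triangles; then F = 6 + x.
Edge–face incidences: 2E = 6·6 + 3·x = 36 + 3x.
Every vertex has degree 3, so 3V = 2E.
Euler: V − E + F = 2 ⇒ (2E)/3 − E + (6 + x) = 2.
Multiply by 6: 2·(2E) − 3·(2E) + 6·(6 + x) = 12, i.e. 36 + 6x − (36 + 3x) = 12.
Collecting terms: 3x = 12, so x = 4.
Then 2E = 36 + 3·4 = 48, so E = 24, V = 2E/3 = 16, F = 6 + 4 = 10.

4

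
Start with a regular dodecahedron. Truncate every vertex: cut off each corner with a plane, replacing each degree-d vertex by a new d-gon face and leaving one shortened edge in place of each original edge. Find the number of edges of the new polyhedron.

90

The base solid has V = 20, E = 30, F = 12.
Truncation replaces each original edge-end by a new vertex, so V′ = 2E = 60.
Each original edge survives, and each old vertex of degree d contributes d new edges; summing degrees gives Σd = 2E, so E′ = E + 2E = 3E = 90.
Each original face survives and each original vertex becomes one new face: F′ = F + V = 32.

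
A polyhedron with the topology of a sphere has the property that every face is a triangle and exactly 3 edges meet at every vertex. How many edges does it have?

Each face has 3 edges and each edge borders two faces, so 2E = 3F.
Each vertex has degree 3, so 3V = 2E and hence V = 3F/3.
Euler: V − E + F = 2 ⇒ (3F/3) − (3F/2) + F = 2.
Multiply by 6: (6 − 9 + 6)F = 12, i.e. 3F = 12.
So F = 4, E = 3·4/2 = 6, V = 3·4/3 = 4.

6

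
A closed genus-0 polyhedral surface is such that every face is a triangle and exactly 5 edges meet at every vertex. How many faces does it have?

Each face has 3 edges and each edge borders two faces, so 2E = 3F.
Each vertex has degree 5, so 5V = 2E and hence V = 3F/5.
Euler: V − E + F = 2 ⇒ (3F/5) − (3F/2) + F = 2.
Multiply by 10: (6 − 15 + 10)F = 20, i.e. 1F = 20.
So F = 20, E = 3·20/2 = 30, V = 3·20/5 = 12.

20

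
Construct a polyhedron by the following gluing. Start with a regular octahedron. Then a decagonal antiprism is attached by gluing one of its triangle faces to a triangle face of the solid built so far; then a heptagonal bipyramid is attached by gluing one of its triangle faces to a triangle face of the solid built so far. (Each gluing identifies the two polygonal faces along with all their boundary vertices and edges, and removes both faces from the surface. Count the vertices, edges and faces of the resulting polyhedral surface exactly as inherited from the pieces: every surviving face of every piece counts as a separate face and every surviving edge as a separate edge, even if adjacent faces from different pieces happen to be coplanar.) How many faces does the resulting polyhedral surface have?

40

A regular octahedron: V=6, E=12, F=8.
Attach a decagonal antiprism (V=20, E=40, F=22) along a 3-gon: merge 3 vertices and 3 edges, delete both glued faces → V=23, E=49, F=28.
Attach a heptagonal bipyramid (V=9, E=21, F=14) along a 3-gon: merge 3 vertices and 3 edges, delete both glued faces → V=29, E=67, F=40.
Check: V − E + F = 29 − 67 + 40 = 2.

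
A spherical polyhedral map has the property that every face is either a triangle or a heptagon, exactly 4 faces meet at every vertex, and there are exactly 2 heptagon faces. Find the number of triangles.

Let x be the number of triangles; then F = 2 + x.
Edge–face incidences: 2E = 7·2 + 3·x = 14 + 3x.
Every vertex has degree 4, so 4V = 2E.
Euler: V − E + F = 2 ⇒ (2E)/4 − E + (2 + x) = 2.
Multiply by 8: 2·(2E) − 4·(2E) + 8·(2 + x) = 16, i.e. 16 + 8x − 2·(14 + 3x) = 16.
Collecting terms: 2x − 12 = 16, so 2x = 28, so x = 14.
Then 2E = 14 + 3·14 = 56, so E = 28, V = 2E/4 = 14, F = 2 + 14 = 16.

14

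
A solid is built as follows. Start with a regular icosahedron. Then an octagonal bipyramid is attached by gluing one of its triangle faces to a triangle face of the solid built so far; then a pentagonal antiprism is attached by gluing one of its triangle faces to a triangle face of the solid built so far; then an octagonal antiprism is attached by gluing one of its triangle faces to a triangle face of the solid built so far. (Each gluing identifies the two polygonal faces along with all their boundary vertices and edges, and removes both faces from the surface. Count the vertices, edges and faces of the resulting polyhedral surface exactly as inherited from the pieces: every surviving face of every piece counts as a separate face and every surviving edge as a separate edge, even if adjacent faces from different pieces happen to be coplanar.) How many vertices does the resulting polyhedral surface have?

39

A regular icosahedron: V=12, E=30, F=20.
Attach an octagonal bipyramid (V=10, E=24, F=16) along a 3-gon: merge 3 vertices and 3 edges, delete both glued faces → V=19, E=51, F=34.
Attach a pentagonal antiprism (V=10, E=20, F=12) along a 3-gon: merge 3 vertices and 3 edges, delete both glued faces → V=26, E=68, F=44.
Attach an octagonal antiprism (V=16, E=32, F=18) along a 3-gon: merge 3 vertices and 3 edges, delete both glued faces → V=39, E=97, F=60.
Check: V − E + F = 39 − 97 + 60 = 2.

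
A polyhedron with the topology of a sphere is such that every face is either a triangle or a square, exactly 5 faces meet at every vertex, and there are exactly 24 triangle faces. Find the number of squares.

2

Let x be the number of squares; then F = 24 + x.
Edge–face incidences: 2E = 3·24 + 4·x = 72 + 4x.
Every vertex has degree 5, so 5V = 2E.
Euler: V − E + F = 2 ⇒ (2E)/5 − E + (24 + x) = 2.
Multiply by 10: 2·(2E) − 5·(2E) + 10·(24 + x) = 20, i.e. 240 + 10x − 3·(72 + 4x) = 20.
Collecting terms: −2x + 24 = 20, so −2x = −4, so x = 2.
Then 2E = 72 + 4·2 = 80, so E = 40, V = 2E/5 = 16, F = 24 + 2 = 26.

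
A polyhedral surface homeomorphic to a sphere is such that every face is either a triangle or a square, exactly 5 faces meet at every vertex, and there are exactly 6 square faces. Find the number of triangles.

32

Let x be the number of triangles; then F = 6 + x.
Edge–face incidences: 2E = 4·6 + 3·x = 24 + 3x.
Every vertex has degree 5, so 5V = 2E.
Euler: V − E + F = 2 ⇒ (2E)/5 − E + (6 + x) = 2.
Multiply by 10: 2·(2E) − 5·(2E) + 10·(6 + x) = 20, i.e. 60 + 10x − 3·(24 + 3x) = 20.
Collecting terms: x − 12 = 20, so x = 32.
Then 2E = 24 + 3·32 = 120, so E = 60, V = 2E/5 = 24, F = 6 + 32 = 38.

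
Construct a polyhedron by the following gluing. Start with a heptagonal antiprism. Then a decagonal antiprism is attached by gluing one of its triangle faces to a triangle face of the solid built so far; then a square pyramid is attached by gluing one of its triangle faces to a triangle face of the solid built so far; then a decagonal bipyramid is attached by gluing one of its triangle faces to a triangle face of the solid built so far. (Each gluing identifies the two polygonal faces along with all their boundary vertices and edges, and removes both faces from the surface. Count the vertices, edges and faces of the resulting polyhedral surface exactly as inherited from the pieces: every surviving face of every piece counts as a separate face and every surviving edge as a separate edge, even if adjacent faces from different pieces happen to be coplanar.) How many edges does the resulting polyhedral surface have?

A heptagonal antiprism: V=14, E=28, F=16.
Attach a decagonal antiprism (V=20, E=40, F=22) along a 3-gon: merge 3 vertices and 3 edges, delete both glued faces → V=31, E=65, F=36.
Attach a square pyramid (V=5, E=8, F=5) along a 3-gon: merge 3 vertices and 3 edges, delete both glued faces → V=33, E=70, F=39.
Attach a decagonal bipyramid (V=12, E=30, F=20) along a 3-gon: merge 3 vertices and 3 edges, delete both glued faces → V=42, E=97, F=57.
Check: V − E + F = 42 − 97 + 57 = 2.

97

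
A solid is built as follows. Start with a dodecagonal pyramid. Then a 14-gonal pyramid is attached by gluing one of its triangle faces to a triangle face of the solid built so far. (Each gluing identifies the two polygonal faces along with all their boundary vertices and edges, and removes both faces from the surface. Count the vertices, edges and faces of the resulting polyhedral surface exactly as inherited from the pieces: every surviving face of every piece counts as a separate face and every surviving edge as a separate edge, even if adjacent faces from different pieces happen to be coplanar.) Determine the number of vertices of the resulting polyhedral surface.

25

A dodecagonal pyramid: V=13, E=24, F=13.
Attach a 14-gonal pyramid (V=15, E=28, F=15) along a 3-gon: merge 3 vertices and 3 edges, delete both glued faces → V=25, E=49, F=26.
Check: V − E + F = 25 − 49 + 26 = 2.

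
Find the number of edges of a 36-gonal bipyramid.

108

A bipyramid over an n-gon has 2n triangular faces and n + 2 vertices: V = 36 + 2 = 38, E = 3·36 = 108, F = 2·36 = 72.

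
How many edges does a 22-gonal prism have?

66

A prism on an n-gon has two n-gon bases and n rectangular sides: V = 2·22 = 44, E = 3·22 = 66, F = 22 + 2 = 24.
Check: V − E + F = 44 − 66 + 24 = 2.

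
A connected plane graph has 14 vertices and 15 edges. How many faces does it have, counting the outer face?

Euler's formula for a connected plane graph: V − E + F = 2, so F = 2 − 14 + 15 = 3.

3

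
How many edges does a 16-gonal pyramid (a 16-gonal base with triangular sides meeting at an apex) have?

32

A pyramid on an n-gon base has one n-gon and n triangles: V = 16 + 1 = 17, E = 2·16 = 32, F = 16 + 1 = 17.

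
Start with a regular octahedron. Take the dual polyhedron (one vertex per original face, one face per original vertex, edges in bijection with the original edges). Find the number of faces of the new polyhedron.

6

The base solid has V = 6, E = 12, F = 8.
The dual swaps V and F and preserves E: V′ = F = 8, E′ = E = 12, F′ = V = 6.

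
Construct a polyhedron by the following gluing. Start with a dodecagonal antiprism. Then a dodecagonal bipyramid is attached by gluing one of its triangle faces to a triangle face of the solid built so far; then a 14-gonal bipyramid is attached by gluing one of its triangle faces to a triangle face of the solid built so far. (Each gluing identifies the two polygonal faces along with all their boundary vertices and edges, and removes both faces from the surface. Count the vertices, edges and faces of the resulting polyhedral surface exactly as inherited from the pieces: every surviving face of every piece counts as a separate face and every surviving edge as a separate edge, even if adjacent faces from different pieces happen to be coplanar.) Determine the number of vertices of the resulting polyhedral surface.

48

A dodecagonal antiprism: V=24, E=48, F=26.
Attach a dodecagonal bipyramid (V=14, E=36, F=24) along a 3-gon: merge 3 vertices and 3 edges, delete both glued faces → V=35, E=81, F=48.
Attach a 14-gonal bipyramid (V=16, E=42, F=28) along a 3-gon: merge 3 vertices and 3 edges, delete both glued faces → V=48, E=120, F=74.
Check: V − E + F = 48 − 120 + 74 = 2.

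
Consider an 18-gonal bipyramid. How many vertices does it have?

20

A bipyramid over an n-gon has 2n triangular faces and n + 2 vertices: V = 18 + 2 = 20, E = 3·18 = 54, F = 2·18 = 36.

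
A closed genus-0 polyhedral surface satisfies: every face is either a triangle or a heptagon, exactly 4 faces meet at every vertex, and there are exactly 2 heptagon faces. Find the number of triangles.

14

Let x be the number of triangles; then F = 2 + x.
Edge–face incidences: 2E = 7·2 + 3·x = 14 + 3x.
Every vertex has degree 4, so 4V = 2E.
Euler: V − E + F = 2 ⇒ (2E)/4 − E + (2 + x) = 2.
Multiply by 8: 2·(2E) − 4·(2E) + 8·(2 + x) = 16, i.e. 16 + 8x − 2·(14 + 3x) = 16.
Collecting terms: 2x − 12 = 16, so 2x = 28, so x = 14.
Then 2E = 14 + 3·14 = 56, so E = 28, V = 2E/4 = 14, F = 2 + 14 = 16.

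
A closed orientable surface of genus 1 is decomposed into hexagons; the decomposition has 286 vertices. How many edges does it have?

429

χ = 2 − 2·1 = 0, and every face is a hexagon so 6F = 2E.
V − E + F = 0 with E = 6F/2 gives 286 − (6/2 − 1)·F = 0, so F = 143 and E = 429.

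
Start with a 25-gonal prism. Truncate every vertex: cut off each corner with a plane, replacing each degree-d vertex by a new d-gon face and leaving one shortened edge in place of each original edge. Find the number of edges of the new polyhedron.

The base solid has V = 50, E = 75, F = 27.
Truncation replaces each original edge-end by a new vertex, so V′ = 2E = 150.
Each original edge survives, and each old vertex of degree d contributes d new edges; summing degrees gives Σd = 2E, so E′ = E + 2E = 3E = 225.
Each original face survives and each original vertex becomes one new face: F′ = F + V = 77.

225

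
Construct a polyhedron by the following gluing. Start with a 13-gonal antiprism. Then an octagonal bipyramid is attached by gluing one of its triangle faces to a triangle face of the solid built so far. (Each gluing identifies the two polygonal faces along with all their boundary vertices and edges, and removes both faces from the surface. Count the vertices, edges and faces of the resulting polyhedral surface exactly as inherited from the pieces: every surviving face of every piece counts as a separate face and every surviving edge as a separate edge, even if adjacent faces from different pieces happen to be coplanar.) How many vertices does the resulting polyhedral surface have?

33

A 13-gonal antiprism: V=26, E=52, F=28.
Attach an octagonal bipyramid (V=10, E=24, F=16) along a 3-gon: merge 3 vertices and 3 edges, delete both glued faces → V=33, E=73, F=42.
Check: V − E + F = 33 − 73 + 42 = 2.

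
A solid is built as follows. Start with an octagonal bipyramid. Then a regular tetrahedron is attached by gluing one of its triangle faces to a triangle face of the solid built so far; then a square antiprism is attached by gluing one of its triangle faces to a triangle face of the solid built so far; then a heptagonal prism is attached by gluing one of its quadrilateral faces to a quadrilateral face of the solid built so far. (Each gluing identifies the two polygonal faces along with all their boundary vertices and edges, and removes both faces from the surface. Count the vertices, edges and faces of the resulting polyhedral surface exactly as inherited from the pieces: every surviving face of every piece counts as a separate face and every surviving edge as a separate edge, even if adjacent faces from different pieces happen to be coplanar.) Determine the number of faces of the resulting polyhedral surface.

33

An octagonal bipyramid: V=10, E=24, F=16.
Attach a regular tetrahedron (V=4, E=6, F=4) along a 3-gon: merge 3 vertices and 3 edges, delete both glued faces → V=11, E=27, F=18.
Attach a square antiprism (V=8, E=16, F=10) along a 3-gon: merge 3 vertices and 3 edges, delete both glued faces → V=16, E=40, F=26.
Attach a heptagonal prism (V=14, E=21, F=9) along a 4-gon: merge 4 vertices and 4 edges, delete both glued faces → V=26, E=57, F=33.
Check: V − E + F = 26 − 57 + 33 = 2.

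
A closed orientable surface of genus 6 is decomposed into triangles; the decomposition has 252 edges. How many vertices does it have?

74

χ = 2 − 2·6 = -10, and every face is a triangle so 3F = 2E.
F = 2E/3 = 168. Then V = -10 + E − F = -10 + 252 − 168 = 74.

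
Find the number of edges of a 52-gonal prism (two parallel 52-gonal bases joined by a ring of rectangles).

A prism on an n-gon has two n-gon bases and n rectangular sides: V = 2·52 = 104, E = 3·52 = 156, F = 52 + 2 = 54.

156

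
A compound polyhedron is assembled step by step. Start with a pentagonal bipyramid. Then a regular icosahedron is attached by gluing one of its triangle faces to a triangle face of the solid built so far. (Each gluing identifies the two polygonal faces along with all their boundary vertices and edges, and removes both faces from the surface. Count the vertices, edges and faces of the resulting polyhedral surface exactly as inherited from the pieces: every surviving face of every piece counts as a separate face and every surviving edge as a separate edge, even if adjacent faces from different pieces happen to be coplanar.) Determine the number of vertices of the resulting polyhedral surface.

16

A pentagonal bipyramid: V=7, E=15, F=10.
Attach a regular icosahedron (V=12, E=30, F=20) along a 3-gon: merge 3 vertices and 3 edges, delete both glued faces → V=16, E=42, F=28.
Check: V − E + F = 16 − 42 + 28 = 2.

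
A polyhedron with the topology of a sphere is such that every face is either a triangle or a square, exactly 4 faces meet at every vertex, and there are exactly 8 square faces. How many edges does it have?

28

Let x be the number of triangles; then F = 8 + x.
Edge–face incidences: 2E = 4·8 + 3·x = 32 + 3x.
Every vertex has degree 4, so 4V = 2E.
Euler: V − E + F = 2 ⇒ (2E)/4 − E + (8 + x) = 2.
Multiply by 8: 2·(2E) − 4·(2E) + 8·(8 + x) = 16, i.e. 64 + 8x − 2·(32 + 3x) = 16.
Collecting terms: 2x = 16, so x = 8.
Then 2E = 32 + 3·8 = 56, so E = 28, V = 2E/4 = 14, F = 8 + 8 = 16.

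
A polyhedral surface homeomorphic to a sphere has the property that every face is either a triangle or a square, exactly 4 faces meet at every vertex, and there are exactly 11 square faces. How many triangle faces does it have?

Let x be the number of triangles; then F = 11 + x.
Edge–face incidences: 2E = 4·11 + 3·x = 44 + 3x.
Every vertex has degree 4, so 4V = 2E.
Euler: V − E + F = 2 ⇒ (2E)/4 − E + (11 + x) = 2.
Multiply by 8: 2·(2E) − 4·(2E) + 8·(11 + x) = 16, i.e. 88 + 8x − 2·(44 + 3x) = 16.
Collecting terms: 2x = 16, so x = 8.
Then 2E = 44 + 3·8 = 68, so E = 34, V = 2E/4 = 17, F = 11 + 8 = 19.

8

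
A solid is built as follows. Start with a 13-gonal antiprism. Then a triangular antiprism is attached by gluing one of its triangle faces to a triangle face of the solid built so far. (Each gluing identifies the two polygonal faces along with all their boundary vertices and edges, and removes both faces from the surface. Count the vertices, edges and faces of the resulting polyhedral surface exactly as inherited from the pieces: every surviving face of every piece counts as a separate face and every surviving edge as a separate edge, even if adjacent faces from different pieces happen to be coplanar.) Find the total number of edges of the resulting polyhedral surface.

A 13-gonal antiprism: V=26, E=52, F=28.
Attach a triangular antiprism (V=6, E=12, F=8) along a 3-gon: merge 3 vertices and 3 edges, delete both glued faces → V=29, E=61, F=34.
Check: V − E + F = 29 − 61 + 34 = 2.

61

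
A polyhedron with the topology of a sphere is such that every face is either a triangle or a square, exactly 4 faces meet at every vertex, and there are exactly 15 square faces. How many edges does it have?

Let x be the number of triangles; then F = 15 + x.
Edge–face incidences: 2E = 4·15 + 3·x = 60 + 3x.
Every vertex has degree 4, so 4V = 2E.
Euler: V − E + F = 2 ⇒ (2E)/4 − E + (15 + x) = 2.
Multiply by 8: 2·(2E) − 4·(2E) + 8·(15 + x) = 16, i.e. 120 + 8x − 2·(60 + 3x) = 16.
Collecting terms: 2x = 16, so x = 8.
Then 2E = 60 + 3·8 = 84, so E = 42, V = 2E/4 = 21, F = 15 + 8 = 23.

42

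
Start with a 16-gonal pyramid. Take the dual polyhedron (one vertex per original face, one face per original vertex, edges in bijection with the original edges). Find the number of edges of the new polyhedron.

32

The base solid has V = 17, E = 32, F = 17.
The dual swaps V and F and preserves E: V′ = F = 17, E′ = E = 32, F′ = V = 17.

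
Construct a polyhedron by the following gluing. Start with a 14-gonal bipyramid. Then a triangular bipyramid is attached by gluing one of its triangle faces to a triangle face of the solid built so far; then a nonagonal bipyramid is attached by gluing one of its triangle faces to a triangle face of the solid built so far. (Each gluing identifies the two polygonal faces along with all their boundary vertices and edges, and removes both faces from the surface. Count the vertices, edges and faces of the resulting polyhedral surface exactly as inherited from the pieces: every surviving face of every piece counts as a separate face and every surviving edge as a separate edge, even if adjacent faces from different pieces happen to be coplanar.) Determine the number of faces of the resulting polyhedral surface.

A 14-gonal bipyramid: V=16, E=42, F=28.
Attach a triangular bipyramid (V=5, E=9, F=6) along a 3-gon: merge 3 vertices and 3 edges, delete both glued faces → V=18, E=48, F=32.
Attach a nonagonal bipyramid (V=11, E=27, F=18) along a 3-gon: merge 3 vertices and 3 edges, delete both glued faces → V=26, E=72, F=48.
Check: V − E + F = 26 − 72 + 48 = 2.

48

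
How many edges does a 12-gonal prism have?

A prism on an n-gon has two n-gon bases and n rectangular sides: V = 2·12 = 24, E = 3·12 = 36, F = 12 + 2 = 14.
Check: V − E + F = 24 − 36 + 14 = 2.

36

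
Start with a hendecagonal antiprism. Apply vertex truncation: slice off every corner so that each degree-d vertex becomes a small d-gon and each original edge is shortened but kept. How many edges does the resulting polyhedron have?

132

The base solid has V = 22, E = 44, F = 24.
Truncation replaces each original edge-end by a new vertex, so V′ = 2E = 88.
Each original edge survives, and each old vertex of degree d contributes d new edges; summing degrees gives Σd = 2E, so E′ = E + 2E = 3E = 132.
Each original face survives and each original vertex becomes one new face: F′ = F + V = 46.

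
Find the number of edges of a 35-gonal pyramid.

70

A pyramid on an n-gon base has one n-gon and n triangles: V = 35 + 1 = 36, E = 2·35 = 70, F = 35 + 1 = 36.
Check: V − E + F = 36 − 70 + 36 = 2.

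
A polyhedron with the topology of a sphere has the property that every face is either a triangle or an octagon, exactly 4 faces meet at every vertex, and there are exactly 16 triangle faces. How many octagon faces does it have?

Let x be the number of octagons; then F = 16 + x.
Edge–face incidences: 2E = 3·16 + 8·x = 48 + 8x.
Every vertex has degree 4, so 4V = 2E.
Euler: V − E + F = 2 ⇒ (2E)/4 − E + (16 + x) = 2.
Multiply by 8: 2·(2E) − 4·(2E) + 8·(16 + x) = 16, i.e. 128 + 8x − 2·(48 + 8x) = 16.
Collecting terms: −8x + 32 = 16, so −8x = −16, so x = 2.
Then 2E = 48 + 8·2 = 64, so E = 32, V = 2E/4 = 16, F = 16 + 2 = 18.

2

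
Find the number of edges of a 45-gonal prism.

A prism on an n-gon has two n-gon bases and n rectangular sides: V = 2·45 = 90, E = 3·45 = 135, F = 45 + 2 = 47.

135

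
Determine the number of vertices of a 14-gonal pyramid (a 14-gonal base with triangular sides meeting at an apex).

15

A pyramid on an n-gon base has one n-gon and n triangles: V = 14 + 1 = 15, E = 2·14 = 28, F = 14 + 1 = 15.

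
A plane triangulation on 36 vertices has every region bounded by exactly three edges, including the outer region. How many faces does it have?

In a plane triangulation 3F = 2E and V − E + F = 2, so F = 2V − 4 = 2·36 − 4 = 68.

68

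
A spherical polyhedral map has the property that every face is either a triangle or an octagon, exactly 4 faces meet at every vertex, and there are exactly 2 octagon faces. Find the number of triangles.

Let x be the number of triangles; then F = 2 + x.
Edge–face incidences: 2E = 8·2 + 3·x = 16 + 3x.
Every vertex has degree 4, so 4V = 2E.
Euler: V − E + F = 2 ⇒ (2E)/4 − E + (2 + x) = 2.
Multiply by 8: 2·(2E) − 4·(2E) + 8·(2 + x) = 16, i.e. 16 + 8x − 2·(16 + 3x) = 16.
Collecting terms: 2x − 16 = 16, so 2x = 32, so x = 16.
Then 2E = 16 + 3·16 = 64, so E = 32, V = 2E/4 = 16, F = 2 + 16 = 18.

16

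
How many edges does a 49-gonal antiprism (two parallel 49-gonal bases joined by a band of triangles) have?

196

An antiprism on an n-gon has two n-gon caps and 2n triangles: V = 2·49 = 98, E = 4·49 = 196, F = 2·49 + 2 = 100.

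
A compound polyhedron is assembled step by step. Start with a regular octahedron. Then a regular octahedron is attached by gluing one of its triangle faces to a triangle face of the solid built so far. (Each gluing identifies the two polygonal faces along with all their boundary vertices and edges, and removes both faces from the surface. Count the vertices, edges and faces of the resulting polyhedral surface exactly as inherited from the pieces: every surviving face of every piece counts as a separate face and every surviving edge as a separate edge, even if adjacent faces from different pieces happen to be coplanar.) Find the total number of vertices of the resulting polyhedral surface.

9

A regular octahedron: V=6, E=12, F=8.
Attach a regular octahedron (V=6, E=12, F=8) along a 3-gon: merge 3 vertices and 3 edges, delete both glued faces → V=9, E=21, F=14.
Check: V − E + F = 9 − 21 + 14 = 2.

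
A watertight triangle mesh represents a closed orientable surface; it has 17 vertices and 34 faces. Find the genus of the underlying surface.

1

Every face is a triangle, so 2E = 3·34 = 102, giving E = 51.
χ = V − E + F = 17 − 51 + 34 = 0.
For a closed orientable surface χ = 2 − 2g, so g = (2 − (0))/2 = 1.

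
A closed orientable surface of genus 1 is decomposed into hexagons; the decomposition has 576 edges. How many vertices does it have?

χ = 2 − 2·1 = 0, and every face is a hexagon so 6F = 2E.
F = 2E/6 = 192. Then V = 0 + E − F = 0 + 576 − 192 = 384.

384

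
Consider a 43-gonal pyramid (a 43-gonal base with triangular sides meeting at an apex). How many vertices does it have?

44

A pyramid on an n-gon base has one n-gon and n triangles: V = 43 + 1 = 44, E = 2·43 = 86, F = 43 + 1 = 44.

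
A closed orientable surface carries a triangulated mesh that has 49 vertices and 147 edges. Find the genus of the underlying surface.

1

Every face is a triangle and each edge borders two faces, so 3F = 2·147, giving F = 98.
χ = V − E + F = 49 − 147 + 98 = 0.
For a closed orientable surface χ = 2 − 2g, so g = (2 − (0))/2 = 1.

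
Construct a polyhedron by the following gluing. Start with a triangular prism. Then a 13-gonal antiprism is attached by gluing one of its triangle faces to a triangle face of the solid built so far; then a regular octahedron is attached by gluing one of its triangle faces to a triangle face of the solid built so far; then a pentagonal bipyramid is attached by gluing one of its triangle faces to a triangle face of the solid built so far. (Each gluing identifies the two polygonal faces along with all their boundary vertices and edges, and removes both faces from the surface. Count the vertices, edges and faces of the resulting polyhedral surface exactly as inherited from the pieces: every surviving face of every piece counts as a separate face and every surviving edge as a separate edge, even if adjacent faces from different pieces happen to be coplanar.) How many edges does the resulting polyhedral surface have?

A triangular prism: V=6, E=9, F=5.
Attach a 13-gonal antiprism (V=26, E=52, F=28) along a 3-gon: merge 3 vertices and 3 edges, delete both glued faces → V=29, E=58, F=31.
Attach a regular octahedron (V=6, E=12, F=8) along a 3-gon: merge 3 vertices and 3 edges, delete both glued faces → V=32, E=67, F=37.
Attach a pentagonal bipyramid (V=7, E=15, F=10) along a 3-gon: merge 3 vertices and 3 edges, delete both glued faces → V=36, E=79, F=45.
Check: V − E + F = 36 − 79 + 45 = 2.

79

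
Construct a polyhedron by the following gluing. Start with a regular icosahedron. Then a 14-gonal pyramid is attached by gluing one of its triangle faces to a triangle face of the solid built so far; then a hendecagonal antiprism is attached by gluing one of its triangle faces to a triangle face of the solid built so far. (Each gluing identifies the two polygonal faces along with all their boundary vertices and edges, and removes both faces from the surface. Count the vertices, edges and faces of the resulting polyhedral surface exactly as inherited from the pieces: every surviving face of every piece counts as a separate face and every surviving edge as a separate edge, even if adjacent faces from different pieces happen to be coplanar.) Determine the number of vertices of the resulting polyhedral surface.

43

A regular icosahedron: V=12, E=30, F=20.
Attach a 14-gonal pyramid (V=15, E=28, F=15) along a 3-gon: merge 3 vertices and 3 edges, delete both glued faces → V=24, E=55, F=33.
Attach a hendecagonal antiprism (V=22, E=44, F=24) along a 3-gon: merge 3 vertices and 3 edges, delete both glued faces → V=43, E=96, F=55.
Check: V − E + F = 43 − 96 + 55 = 2.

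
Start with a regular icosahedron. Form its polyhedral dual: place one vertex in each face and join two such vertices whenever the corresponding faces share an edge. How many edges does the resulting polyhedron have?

30

The base solid has V = 12, E = 30, F = 20.
The dual swaps V and F and preserves E: V′ = F = 20, E′ = E = 30, F′ = V = 12.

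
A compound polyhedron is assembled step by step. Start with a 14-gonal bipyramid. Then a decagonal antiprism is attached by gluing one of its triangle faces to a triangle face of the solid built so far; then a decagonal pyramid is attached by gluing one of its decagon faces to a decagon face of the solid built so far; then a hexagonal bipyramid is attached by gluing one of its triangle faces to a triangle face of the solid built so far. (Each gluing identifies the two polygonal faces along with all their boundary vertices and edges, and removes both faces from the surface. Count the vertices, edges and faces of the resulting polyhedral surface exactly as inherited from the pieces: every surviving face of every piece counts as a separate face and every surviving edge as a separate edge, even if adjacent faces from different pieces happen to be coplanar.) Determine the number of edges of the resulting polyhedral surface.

A 14-gonal bipyramid: V=16, E=42, F=28.
Attach a decagonal antiprism (V=20, E=40, F=22) along a 3-gon: merge 3 vertices and 3 edges, delete both glued faces → V=33, E=79, F=48.
Attach a decagonal pyramid (V=11, E=20, F=11) along a 10-gon: merge 10 vertices and 10 edges, delete both glued faces → V=34, E=89, F=57.
Attach a hexagonal bipyramid (V=8, E=18, F=12) along a 3-gon: merge 3 vertices and 3 edges, delete both glued faces → V=39, E=104, F=67.
Check: V − E + F = 39 − 104 + 67 = 2.

104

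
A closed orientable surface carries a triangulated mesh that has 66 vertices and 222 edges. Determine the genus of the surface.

Every face is a triangle and each edge borders two faces, so 3F = 2·222, giving F = 148.
χ = V − E + F = 66 − 222 + 148 = -8.
For a closed orientable surface χ = 2 − 2g, so g = (2 − (-8))/2 = 5.

5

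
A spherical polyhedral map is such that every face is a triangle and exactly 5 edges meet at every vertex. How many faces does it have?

Each face has 3 edges and each edge borders two faces, so 2E = 3F.
Each vertex has degree 5, so 5V = 2E and hence V = 3F/5.
Euler: V − E + F = 2 ⇒ (3F/5) − (3F/2) + F = 2.
Multiply by 10: (6 − 15 + 10)F = 20, i.e. 1F = 20.
So F = 20, E = 3·20/2 = 30, V = 3·20/5 = 12.

20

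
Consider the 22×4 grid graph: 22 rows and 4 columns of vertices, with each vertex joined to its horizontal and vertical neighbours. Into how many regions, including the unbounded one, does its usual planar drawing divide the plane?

The grid has V = 22·4 = 88 vertices and E = 22·3 + 4·21 = 150 edges.
F = 2 − V + E = 2 − 88 + 150 = 64.

64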